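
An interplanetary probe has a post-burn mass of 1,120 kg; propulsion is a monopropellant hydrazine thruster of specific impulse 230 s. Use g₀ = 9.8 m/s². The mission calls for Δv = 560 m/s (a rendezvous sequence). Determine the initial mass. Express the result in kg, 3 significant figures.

initial mass ≈ 1440 kg

v_e = Isp · g₀ = 230 × 9.8 = 2254.0 m/s.
By the Tsiolkovsky rocket equation, m₀/m_f = exp(Δv / v_e) = exp(560 / 2254.0) = exp(0.2484) = 1.2820.
m₀ = m_f × 1.2820 = 1,120 × 1.2820 = 1,435.84 kg.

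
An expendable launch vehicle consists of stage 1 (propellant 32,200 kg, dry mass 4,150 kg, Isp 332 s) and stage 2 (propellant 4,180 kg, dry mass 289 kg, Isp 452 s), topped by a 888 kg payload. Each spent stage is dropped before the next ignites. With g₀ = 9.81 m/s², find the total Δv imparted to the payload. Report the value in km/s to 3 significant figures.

Ignition mass of stage 1 = 32,200+4,150 + 4,180+289 + 888 = 41,707 kg.
Stage 1: m₀ = 41,707 kg, m_f = 41,707 − 32,200 = 9,507 kg; Δv = 332×9.81×ln(4.387) = 3256.9×1.4786 ≈ 4816 m/s.
Stage 2: m₀ = 5,357 kg, m_f = 5,357 − 4,180 = 1,177 kg; Δv = 452×9.81×ln(4.551) = 4434.1×1.5154 ≈ 6720 m/s.
Total Δv = 4816 + 6720 = 11536 m/s.

Δv ≈ 11.5 km/s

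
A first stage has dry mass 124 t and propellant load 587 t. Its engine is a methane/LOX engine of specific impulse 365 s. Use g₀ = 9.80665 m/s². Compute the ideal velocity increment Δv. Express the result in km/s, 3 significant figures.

v_e = Isp · g₀ = 365 × 9.80665 = 3579.4 m/s.
m₀ = m_dry + m_prop = 124 + 587 = 711 t.
Δv = v_e · ln(m₀/m_f) = 3579.4 × ln(5.734) = 3579.4 × 1.7464 ≈ 6251.1 m/s.

Δv ≈ 6.25 km/s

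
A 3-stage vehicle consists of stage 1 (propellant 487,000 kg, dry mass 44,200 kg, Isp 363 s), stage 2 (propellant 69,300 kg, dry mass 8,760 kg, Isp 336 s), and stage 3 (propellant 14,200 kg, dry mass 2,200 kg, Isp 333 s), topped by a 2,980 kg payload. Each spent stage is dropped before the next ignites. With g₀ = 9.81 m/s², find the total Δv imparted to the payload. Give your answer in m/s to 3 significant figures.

Ignition mass of stage 1 = 487,000+44,200 + 69,300+8,760 + 14,200+2,200 + 2,980 = 628,640 kg.
Stage 1: m₀ = 628,640 kg, m_f = 628,640 − 487,000 = 141,640 kg; Δv = 363×9.81×ln(4.438) = 3561.0×1.4903 ≈ 5307 m/s.
Stage 2: m₀ = 97,440 kg, m_f = 97,440 − 69,300 = 28,140 kg; Δv = 336×9.81×ln(3.463) = 3296.2×1.2420 ≈ 4094 m/s.
Stage 3: m₀ = 19,380 kg, m_f = 19,380 − 14,200 = 5,180 kg; Δv = 333×9.81×ln(3.741) = 3266.7×1.3194 ≈ 4310 m/s.
Total Δv = 5307 + 4094 + 4310 = 13711 m/s.

Δv ≈ 13700 m/s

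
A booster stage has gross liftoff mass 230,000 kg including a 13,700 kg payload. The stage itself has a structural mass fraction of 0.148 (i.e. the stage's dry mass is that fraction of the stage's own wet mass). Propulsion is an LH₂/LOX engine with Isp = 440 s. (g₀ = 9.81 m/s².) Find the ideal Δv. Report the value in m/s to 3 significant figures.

Stage wet mass = m₀ − payload = 230,000 − 13,700 = 216,300 kg.
Stage dry mass = ε × stage wet mass = 0.148 × 216,300 = 32,012.4 kg.
Burnout mass m_f = stage dry + payload = 32,012.4 + 13,700 = 45,712.4 kg.
v_e = Isp · g₀ = 440 × 9.81 = 4316.4 m/s.
Using Δv = v_e ln(m₀/m_f): Δv = v_e · ln(230,000/45,712.4) = 4316.4 × ln(5.031) = 4316.4 × 1.6157 ≈ 6974 m/s.

Δv ≈ 6970 m/s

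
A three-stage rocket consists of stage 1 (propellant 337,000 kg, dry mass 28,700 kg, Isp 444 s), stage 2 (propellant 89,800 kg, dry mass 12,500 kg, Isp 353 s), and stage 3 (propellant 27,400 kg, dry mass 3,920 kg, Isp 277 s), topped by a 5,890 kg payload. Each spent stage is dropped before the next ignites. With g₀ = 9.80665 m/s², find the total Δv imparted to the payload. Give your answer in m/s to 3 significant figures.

Ignition mass of stage 1 = 337,000+28,700 + 89,800+12,500 + 27,400+3,920 + 5,890 = 505,210 kg.
Stage 1: m₀ = 505,210 kg, m_f = 505,210 − 337,000 = 168,210 kg; Δv = 444×9.80665×ln(3.003) = 4354.2×1.0998 ≈ 4789 m/s.
Stage 2: m₀ = 139,510 kg, m_f = 139,510 − 89,800 = 49,710 kg; Δv = 353×9.80665×ln(2.806) = 3461.7×1.0319 ≈ 3572 m/s.
Stage 3: m₀ = 37,210 kg, m_f = 37,210 − 27,400 = 9,810 kg; Δv = 277×9.80665×ln(3.793) = 2716.4×1.3332 ≈ 3621 m/s.
Total Δv = 4789 + 3572 + 3621 = 11982 m/s.

Δv ≈ 12000 m/s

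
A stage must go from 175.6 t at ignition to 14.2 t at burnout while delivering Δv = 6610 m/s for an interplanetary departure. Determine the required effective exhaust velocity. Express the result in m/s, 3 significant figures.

ln(m₀/m_f) = ln(175600/14200) = ln(12.37) = 2.5150.
v_e = Δv / ln(m₀/m_f) = 6610 / 2.5150 = 2628.3 m/s.

v_e ≈ 2630 m/s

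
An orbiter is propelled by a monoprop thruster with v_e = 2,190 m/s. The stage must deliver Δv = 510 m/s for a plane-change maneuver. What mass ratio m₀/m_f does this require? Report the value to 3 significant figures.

mass ratio ≈ 1.26

Using Δv = v_e ln(m₀/m_f): m₀/m_f = exp(Δv / v_e) = exp(510 / 2190.0) = exp(0.2329) = 1.2622.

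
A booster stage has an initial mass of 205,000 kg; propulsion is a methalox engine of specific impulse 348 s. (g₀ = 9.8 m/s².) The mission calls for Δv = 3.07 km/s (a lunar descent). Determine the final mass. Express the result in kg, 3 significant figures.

final mass ≈ 83300 kg

v_e = Isp · g₀ = 348 × 9.8 = 3410.4 m/s.
From the ideal rocket equation, m₀/m_f = exp(Δv / v_e) = exp(3070 / 3410.4) = exp(0.9002) = 2.4601.
m_f = m₀ / 2.4601 = 205,000 / 2.4601 = 83,329.9 kg.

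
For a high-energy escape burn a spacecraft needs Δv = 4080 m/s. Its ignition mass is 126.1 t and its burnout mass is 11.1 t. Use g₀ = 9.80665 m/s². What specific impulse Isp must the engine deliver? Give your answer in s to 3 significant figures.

ln(m₀/m_f) = ln(126100/11100) = ln(11.36) = 2.4301.
By the Tsiolkovsky rocket equation, v_e = Δv / ln(m₀/m_f) = 4080 / 2.4301 = 1678.9 m/s.
Isp = v_e / g₀ = 1678.9 / 9.80665 = 171.2 s.

Isp ≈ 171 s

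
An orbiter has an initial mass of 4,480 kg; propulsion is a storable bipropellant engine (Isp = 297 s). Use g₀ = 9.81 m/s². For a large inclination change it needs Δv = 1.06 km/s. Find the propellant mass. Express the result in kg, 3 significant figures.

v_e = Isp · g₀ = 297 × 9.81 = 2913.6 m/s.
m₀/m_f = exp(Δv / v_e) = exp(1060 / 2913.6) = exp(0.3638) = 1.4388.
m_f = 4,480 / 1.4388 = 3,113.71 kg, so propellant = m₀ − m_f = 4,480 − 3,113.71 = 1,366.29 kg.

propellant mass ≈ 1370 kg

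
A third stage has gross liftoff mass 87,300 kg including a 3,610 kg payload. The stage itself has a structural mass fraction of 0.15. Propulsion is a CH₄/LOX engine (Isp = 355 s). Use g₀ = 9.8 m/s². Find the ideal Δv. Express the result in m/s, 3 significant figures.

Δv ≈ 5870 m/s

Stage wet mass = m₀ − payload = 87,300 − 3,610 = 83,690 kg.
Stage dry mass = ε × stage wet mass = 0.15 × 83,690 = 12,553.5 kg.
Burnout mass m_f = stage dry + payload = 12,553.5 + 3,610 = 16,163.5 kg.
v_e = Isp · g₀ = 355 × 9.8 = 3479.0 m/s.
By the Tsiolkovsky rocket equation, Δv = v_e · ln(87,300/16,163.5) = 3479.0 × ln(5.401) = 3479.0 × 1.6866 ≈ 5868 m/s.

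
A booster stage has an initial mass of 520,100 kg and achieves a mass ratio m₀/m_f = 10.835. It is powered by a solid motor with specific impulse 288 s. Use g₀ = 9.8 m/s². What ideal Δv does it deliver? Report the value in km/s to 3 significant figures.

Δv ≈ 6.73 km/s

v_e = Isp · g₀ = 288 × 9.8 = 2822.4 m/s.
By the Tsiolkovsky rocket equation, Δv = v_e · ln(10.835) = 2822.4 × 2.3828 ≈ 6725.2 m/s.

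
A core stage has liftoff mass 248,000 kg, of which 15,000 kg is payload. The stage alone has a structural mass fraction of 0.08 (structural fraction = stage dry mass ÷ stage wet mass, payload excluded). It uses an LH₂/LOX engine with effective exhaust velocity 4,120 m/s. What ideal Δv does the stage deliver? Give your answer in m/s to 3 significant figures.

Stage wet mass = m₀ − payload = 248,000 − 15,000 = 233,000 kg.
Stage dry mass = ε × stage wet mass = 0.08 × 233,000 = 18,640 kg.
Burnout mass m_f = stage dry + payload = 18,640 + 15,000 = 33,640 kg.
By the Tsiolkovsky rocket equation, Δv = v_e · ln(248,000/33,640) = 4120.0 × ln(7.372) = 4120.0 × 1.9977 ≈ 8231 m/s.

Δv ≈ 8230 m/s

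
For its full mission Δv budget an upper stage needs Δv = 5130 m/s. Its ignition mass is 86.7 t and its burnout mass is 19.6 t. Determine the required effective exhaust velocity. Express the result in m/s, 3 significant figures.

v_e ≈ 3450 m/s

ln(m₀/m_f) = ln(86700/19600) = ln(4.423) = 1.4869.
v_e = Δv / ln(m₀/m_f) = 5130 / 1.4869 = 3450.1 m/s.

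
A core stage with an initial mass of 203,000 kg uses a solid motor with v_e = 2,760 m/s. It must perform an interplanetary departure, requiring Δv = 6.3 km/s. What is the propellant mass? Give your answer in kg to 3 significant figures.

m₀/m_f = exp(Δv / v_e) = exp(6300 / 2760.0) = exp(2.2826) = 9.8022.
m_f = 203,000 / 9.8022 = 20,709.6 kg, so propellant = m₀ − m_f = 203,000 − 20,709.6 = 182,290.4 kg.

propellant mass ≈ 182000 kg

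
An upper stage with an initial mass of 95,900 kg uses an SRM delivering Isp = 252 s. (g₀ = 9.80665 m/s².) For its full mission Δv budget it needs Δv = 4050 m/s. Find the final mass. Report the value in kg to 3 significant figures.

final mass ≈ 18600 kg

v_e = Isp · g₀ = 252 × 9.80665 = 2471.3 m/s.
Rocket equation: m₀/m_f = exp(Δv / v_e) = exp(4050 / 2471.3) = exp(1.6388) = 5.1491.
m_f = m₀ / 5.1491 = 95,900 / 5.1491 = 18,624.6 kg.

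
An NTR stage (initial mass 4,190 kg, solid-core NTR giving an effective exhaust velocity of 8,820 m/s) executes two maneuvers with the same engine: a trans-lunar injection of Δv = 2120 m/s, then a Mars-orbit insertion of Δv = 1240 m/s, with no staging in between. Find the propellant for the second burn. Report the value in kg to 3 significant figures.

After the first burn: m = 4190 × exp(−2120/8820.0) = 4190 × 0.78634 = 3,294.76 kg.
After the second burn: m = 3,294.76 × exp(−1240/8820.0) = 3,294.76 × 0.86885 = 2,862.65 kg.
Second-burn propellant = 3,294.76 − 2,862.65 = 432.11 kg.

propellant for the second burn ≈ 432 kg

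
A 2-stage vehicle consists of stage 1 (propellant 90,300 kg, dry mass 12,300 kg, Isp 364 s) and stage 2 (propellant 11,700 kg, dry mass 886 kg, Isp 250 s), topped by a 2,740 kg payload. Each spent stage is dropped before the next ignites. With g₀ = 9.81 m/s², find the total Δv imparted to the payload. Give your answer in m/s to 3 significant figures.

Δv ≈ 8720 m/s

Ignition mass of stage 1 = 90,300+12,300 + 11,700+886 + 2,740 = 117,926 kg.
Stage 1: m₀ = 117,926 kg, m_f = 117,926 − 90,300 = 27,626 kg; Δv = 364×9.81×ln(4.269) = 3570.8×1.4513 ≈ 5182 m/s.
Stage 2: m₀ = 15,326 kg, m_f = 15,326 − 11,700 = 3,626 kg; Δv = 250×9.81×ln(4.227) = 2452.5×1.4414 ≈ 3535 m/s.
Total Δv = 5182 + 3535 = 8717 m/s.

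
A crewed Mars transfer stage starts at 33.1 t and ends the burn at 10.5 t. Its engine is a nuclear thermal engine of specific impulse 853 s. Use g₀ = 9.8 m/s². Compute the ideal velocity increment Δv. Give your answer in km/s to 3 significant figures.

Δv ≈ 9.60 km/s

v_e = Isp · g₀ = 853 × 9.8 = 8359.4 m/s.
From the ideal rocket equation, Δv = v_e · ln(m₀/m_f) = 8359.4 × ln(3.152) = 8359.4 × 1.1482 ≈ 9597.9 m/s.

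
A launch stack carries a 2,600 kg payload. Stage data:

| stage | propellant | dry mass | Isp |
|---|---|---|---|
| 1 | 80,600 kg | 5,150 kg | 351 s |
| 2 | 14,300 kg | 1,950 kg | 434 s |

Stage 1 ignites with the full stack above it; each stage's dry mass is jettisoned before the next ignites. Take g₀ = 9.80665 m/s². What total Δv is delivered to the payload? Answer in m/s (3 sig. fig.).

Ignition mass of stage 1 = 80,600+5,150 + 14,300+1,950 + 2,600 = 104,600 kg.
Stage 1: m₀ = 104,600 kg, m_f = 104,600 − 80,600 = 24,000 kg; Δv = 351×9.80665×ln(4.358) = 3442.1×1.4721 ≈ 5067 m/s.
Stage 2: m₀ = 18,850 kg, m_f = 18,850 − 14,300 = 4,550 kg; Δv = 434×9.80665×ln(4.143) = 4256.1×1.4214 ≈ 6050 m/s.
Total Δv = 5067 + 6050 = 11117 m/s.

Δv ≈ 11100 m/s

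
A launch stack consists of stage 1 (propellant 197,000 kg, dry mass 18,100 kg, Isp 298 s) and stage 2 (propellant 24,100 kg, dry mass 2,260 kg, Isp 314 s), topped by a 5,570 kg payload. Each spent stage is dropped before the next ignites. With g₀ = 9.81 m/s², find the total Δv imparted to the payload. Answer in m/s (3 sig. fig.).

Δv ≈ 9000 m/s

Ignition mass of stage 1 = 197,000+18,100 + 24,100+2,260 + 5,570 = 247,030 kg.
Stage 1: m₀ = 247,030 kg, m_f = 247,030 − 197,000 = 50,030 kg; Δv = 298×9.81×ln(4.938) = 2923.4×1.5969 ≈ 4668 m/s.
Stage 2: m₀ = 31,930 kg, m_f = 31,930 − 24,100 = 7,830 kg; Δv = 314×9.81×ln(4.078) = 3080.3×1.4056 ≈ 4330 m/s.
Total Δv = 4668 + 4330 = 8998 m/s.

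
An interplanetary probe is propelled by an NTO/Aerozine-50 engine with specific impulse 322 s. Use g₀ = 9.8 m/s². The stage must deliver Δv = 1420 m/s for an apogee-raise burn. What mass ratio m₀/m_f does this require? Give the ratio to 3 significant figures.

v_e = Isp · g₀ = 322 × 9.8 = 3155.6 m/s.
m₀/m_f = exp(Δv / v_e) = exp(1420 / 3155.6) = exp(0.4500) = 1.5683.

mass ratio ≈ 1.57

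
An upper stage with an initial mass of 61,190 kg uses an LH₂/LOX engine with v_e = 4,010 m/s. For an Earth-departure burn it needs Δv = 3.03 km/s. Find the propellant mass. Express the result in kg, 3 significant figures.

propellant mass ≈ 32400 kg

By the Tsiolkovsky rocket equation, m₀/m_f = exp(Δv / v_e) = exp(3030 / 4010.0) = exp(0.7556) = 2.1289.
m_f = 61,190 / 2.1289 = 28,742.5 kg, so propellant = m₀ − m_f = 61,190 − 28,742.5 = 32,447.5 kg.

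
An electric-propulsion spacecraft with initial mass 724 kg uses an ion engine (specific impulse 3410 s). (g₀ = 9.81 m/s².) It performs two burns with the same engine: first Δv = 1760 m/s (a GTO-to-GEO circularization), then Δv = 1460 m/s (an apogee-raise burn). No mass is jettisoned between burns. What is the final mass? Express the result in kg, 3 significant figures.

final mass ≈ 658 kg

v_e = Isp · g₀ = 3410 × 9.81 = 33452.1 m/s.
After the first burn: m = 724 × exp(−1760/33452.1) = 724 × 0.94875 = 686.895 kg.
After the second burn: m = 686.895 × exp(−1460/33452.1) = 686.895 × 0.95729 = 657.558 kg.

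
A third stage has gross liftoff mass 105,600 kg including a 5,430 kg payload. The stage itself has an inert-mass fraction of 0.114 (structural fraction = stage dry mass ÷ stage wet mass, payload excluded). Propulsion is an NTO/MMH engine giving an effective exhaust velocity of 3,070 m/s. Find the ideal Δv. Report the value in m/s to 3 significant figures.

Δv ≈ 5630 m/s

Stage wet mass = m₀ − payload = 105,600 − 5,430 = 100,170 kg.
Stage dry mass = ε × stage wet mass = 0.114 × 100,170 = 11,419.4 kg.
Burnout mass m_f = stage dry + payload = 11,419.4 + 5,430 = 16,849.4 kg.
Δv = v_e · ln(105,600/16,849.4) = 3070.0 × ln(6.267) = 3070.0 × 1.8353 ≈ 5635 m/s.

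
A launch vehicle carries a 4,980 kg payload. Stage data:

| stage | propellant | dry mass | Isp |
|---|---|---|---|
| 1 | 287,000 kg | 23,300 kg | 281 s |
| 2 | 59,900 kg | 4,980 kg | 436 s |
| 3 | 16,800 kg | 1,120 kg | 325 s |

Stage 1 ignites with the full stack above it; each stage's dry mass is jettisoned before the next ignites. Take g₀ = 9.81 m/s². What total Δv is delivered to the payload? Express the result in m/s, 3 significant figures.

Δv ≈ 12600 m/s

Ignition mass of stage 1 = 287,000+23,300 + 59,900+4,980 + 16,800+1,120 + 4,980 = 398,080 kg.
Stage 1: m₀ = 398,080 kg, m_f = 398,080 − 287,000 = 111,080 kg; Δv = 281×9.81×ln(3.584) = 2756.6×1.2764 ≈ 3519 m/s.
Stage 2: m₀ = 87,780 kg, m_f = 87,780 − 59,900 = 27,880 kg; Δv = 436×9.81×ln(3.148) = 4277.2×1.1469 ≈ 4906 m/s.
Stage 3: m₀ = 22,900 kg, m_f = 22,900 − 16,800 = 6,100 kg; Δv = 325×9.81×ln(3.754) = 3188.2×1.3228 ≈ 4218 m/s.
Total Δv = 3519 + 4906 + 4218 = 12643 m/s.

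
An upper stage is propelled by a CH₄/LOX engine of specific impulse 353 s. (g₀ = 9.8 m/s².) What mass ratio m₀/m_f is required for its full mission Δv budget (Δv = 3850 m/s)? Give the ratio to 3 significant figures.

mass ratio ≈ 3.04

v_e = Isp · g₀ = 353 × 9.8 = 3459.4 m/s.
m₀/m_f = exp(Δv / v_e) = exp(3850 / 3459.4) = exp(1.1129) = 3.0432.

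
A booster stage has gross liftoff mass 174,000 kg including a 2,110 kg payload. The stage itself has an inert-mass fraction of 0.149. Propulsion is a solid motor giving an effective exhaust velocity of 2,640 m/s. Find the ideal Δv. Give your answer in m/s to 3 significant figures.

Δv ≈ 4850 m/s

Stage wet mass = m₀ − payload = 174,000 − 2,110 = 171,890 kg.
Stage dry mass = ε × stage wet mass = 0.149 × 171,890 = 25,611.6 kg.
Burnout mass m_f = stage dry + payload = 25,611.6 + 2,110 = 27,721.6 kg.
Using Δv = v_e ln(m₀/m_f): Δv = v_e · ln(174,000/27,721.6) = 2640.0 × ln(6.277) = 2640.0 × 1.8368 ≈ 4849 m/s.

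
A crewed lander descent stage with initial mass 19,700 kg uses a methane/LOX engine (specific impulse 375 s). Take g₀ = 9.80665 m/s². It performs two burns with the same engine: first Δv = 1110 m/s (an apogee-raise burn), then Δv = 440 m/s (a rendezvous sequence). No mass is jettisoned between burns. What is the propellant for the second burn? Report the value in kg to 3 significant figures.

propellant for the second burn ≈ 1640 kg

v_e = Isp · g₀ = 375 × 9.80665 = 3677.5 m/s.
After the first burn: m = 19700 × exp(−1110/3677.5) = 19700 × 0.73946 = 14,567.4 kg.
After the second burn: m = 14,567.4 × exp(−440/3677.5) = 14,567.4 × 0.88723 = 12,924.6 kg.
Second-burn propellant = 14,567.4 − 12,924.6 = 1,642.8 kg.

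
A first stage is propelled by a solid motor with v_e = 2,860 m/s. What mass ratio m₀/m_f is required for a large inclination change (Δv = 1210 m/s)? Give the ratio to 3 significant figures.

By the Tsiolkovsky rocket equation, m₀/m_f = exp(Δv / v_e) = exp(1210 / 2860.0) = exp(0.4231) = 1.5267.

mass ratio ≈ 1.53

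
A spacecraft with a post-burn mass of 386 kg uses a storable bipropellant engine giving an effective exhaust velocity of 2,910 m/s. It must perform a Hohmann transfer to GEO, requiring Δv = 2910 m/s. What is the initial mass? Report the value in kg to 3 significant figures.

initial mass ≈ 1050 kg

Rocket equation: m₀/m_f = exp(Δv / v_e) = exp(2910 / 2910.0) = exp(1.0000) = 2.7183.
m₀ = m_f × 2.7183 = 386 × 2.7183 = 1,049.26 kg.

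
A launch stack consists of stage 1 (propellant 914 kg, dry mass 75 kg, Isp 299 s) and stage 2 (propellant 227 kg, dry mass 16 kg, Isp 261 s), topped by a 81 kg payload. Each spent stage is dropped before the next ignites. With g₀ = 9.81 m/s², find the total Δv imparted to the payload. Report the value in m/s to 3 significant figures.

Ignition mass of stage 1 = 914+75 + 227+16 + 81 = 1,313 kg.
Stage 1: m₀ = 1,313 kg, m_f = 1,313 − 914 = 399 kg; Δv = 299×9.81×ln(3.291) = 2933.2×1.1911 ≈ 3494 m/s.
Stage 2: m₀ = 324 kg, m_f = 324 − 227 = 97 kg; Δv = 261×9.81×ln(3.34) = 2560.4×1.2060 ≈ 3088 m/s.
Total Δv = 3494 + 3088 = 6582 m/s.

Δv ≈ 6580 m/s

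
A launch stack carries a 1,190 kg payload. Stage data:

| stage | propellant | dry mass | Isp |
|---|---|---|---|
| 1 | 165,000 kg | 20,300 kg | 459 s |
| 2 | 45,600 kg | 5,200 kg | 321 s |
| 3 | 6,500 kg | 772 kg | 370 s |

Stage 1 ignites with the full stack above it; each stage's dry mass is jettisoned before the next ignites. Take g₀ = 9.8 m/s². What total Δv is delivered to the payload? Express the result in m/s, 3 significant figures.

Δv ≈ 15000 m/s

Ignition mass of stage 1 = 165,000+20,300 + 45,600+5,200 + 6,500+772 + 1,190 = 244,562 kg.
Stage 1: m₀ = 244,562 kg, m_f = 244,562 − 165,000 = 79,562 kg; Δv = 459×9.8×ln(3.074) = 4498.2×1.1229 ≈ 5051 m/s.
Stage 2: m₀ = 59,262 kg, m_f = 59,262 − 45,600 = 13,662 kg; Δv = 321×9.8×ln(4.338) = 3145.8×1.4674 ≈ 4616 m/s.
Stage 3: m₀ = 8,462 kg, m_f = 8,462 − 6,500 = 1,962 kg; Δv = 370×9.8×ln(4.313) = 3626.0×1.4616 ≈ 5300 m/s.
Total Δv = 5051 + 4616 + 5300 = 14967 m/s.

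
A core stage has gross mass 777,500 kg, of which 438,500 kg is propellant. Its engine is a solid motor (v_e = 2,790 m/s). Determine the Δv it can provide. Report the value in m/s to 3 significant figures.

m_f = m₀ − m_prop = 777,500 − 438,500 = 339,000 kg.
Δv = v_e · ln(m₀/m_f) = 2790.0 × ln(2.294) = 2790.0 × 0.8301 ≈ 2315.9 m/s.

Δv ≈ 2320 m/s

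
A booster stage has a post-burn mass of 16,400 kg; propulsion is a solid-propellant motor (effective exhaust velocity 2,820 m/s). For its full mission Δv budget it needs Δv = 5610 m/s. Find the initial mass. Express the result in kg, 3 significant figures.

initial mass ≈ 120000 kg

m₀/m_f = exp(Δv / v_e) = exp(5610 / 2820.0) = exp(1.9894) = 7.3109.
m₀ = m_f × 7.3109 = 16,400 × 7.3109 = 119,899 kg.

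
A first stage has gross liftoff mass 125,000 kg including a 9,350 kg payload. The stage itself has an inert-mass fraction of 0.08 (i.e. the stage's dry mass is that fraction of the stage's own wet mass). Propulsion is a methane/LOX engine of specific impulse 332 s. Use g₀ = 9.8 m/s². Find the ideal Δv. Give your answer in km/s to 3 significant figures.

Stage wet mass = m₀ − payload = 125,000 − 9,350 = 115,650 kg.
Stage dry mass = ε × stage wet mass = 0.08 × 115,650 = 9,252 kg.
Burnout mass m_f = stage dry + payload = 9,252 + 9,350 = 18,602 kg.
v_e = Isp · g₀ = 332 × 9.8 = 3253.6 m/s.
Δv = v_e · ln(125,000/18,602) = 3253.6 × ln(6.72) = 3253.6 × 1.9050 ≈ 6198 m/s.

Δv ≈ 6.20 km/s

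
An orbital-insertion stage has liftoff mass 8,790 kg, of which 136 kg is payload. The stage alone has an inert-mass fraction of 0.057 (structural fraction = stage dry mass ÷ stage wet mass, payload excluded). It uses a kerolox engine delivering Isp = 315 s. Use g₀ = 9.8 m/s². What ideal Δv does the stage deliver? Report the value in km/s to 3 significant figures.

Δv ≈ 8.14 km/s

Stage wet mass = m₀ − payload = 8,790 − 136 = 8,654 kg.
Stage dry mass = ε × stage wet mass = 0.057 × 8,654 = 493.278 kg.
Burnout mass m_f = stage dry + payload = 493.278 + 136 = 629.278 kg.
v_e = Isp · g₀ = 315 × 9.8 = 3087.0 m/s.
Rocket equation: Δv = v_e · ln(8,790/629.278) = 3087.0 × ln(13.97) = 3087.0 × 2.6368 ≈ 8140 m/s.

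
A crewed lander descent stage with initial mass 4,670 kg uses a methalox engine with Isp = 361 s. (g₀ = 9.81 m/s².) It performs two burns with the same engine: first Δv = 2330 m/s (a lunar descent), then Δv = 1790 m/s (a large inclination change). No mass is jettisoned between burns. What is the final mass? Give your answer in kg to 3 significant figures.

final mass ≈ 1460 kg

v_e = Isp · g₀ = 361 × 9.81 = 3541.4 m/s.
After the first burn: m = 4670 × exp(−2330/3541.4) = 4670 × 0.51792 = 2,418.69 kg.
After the second burn: m = 2,418.69 × exp(−1790/3541.4) = 2,418.69 × 0.60324 = 1,459.05 kg.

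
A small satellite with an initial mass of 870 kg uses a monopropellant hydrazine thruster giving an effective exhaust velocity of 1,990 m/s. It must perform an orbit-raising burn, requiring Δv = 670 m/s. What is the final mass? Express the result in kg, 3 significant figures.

final mass ≈ 621 kg

m₀/m_f = exp(Δv / v_e) = exp(670 / 1990.0) = exp(0.3367) = 1.4003.
m_f = m₀ / 1.4003 = 870 / 1.4003 = 621.295 kg.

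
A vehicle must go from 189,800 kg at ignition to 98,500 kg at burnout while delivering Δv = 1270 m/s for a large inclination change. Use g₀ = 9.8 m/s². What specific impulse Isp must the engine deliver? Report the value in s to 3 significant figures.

ln(m₀/m_f) = ln(189800/98500) = ln(1.927) = 0.6559.
By the Tsiolkovsky rocket equation, v_e = Δv / ln(m₀/m_f) = 1270 / 0.6559 = 1936.2 m/s.
Isp = v_e / g₀ = 1936.2 / 9.8 = 197.6 s.

Isp ≈ 198 s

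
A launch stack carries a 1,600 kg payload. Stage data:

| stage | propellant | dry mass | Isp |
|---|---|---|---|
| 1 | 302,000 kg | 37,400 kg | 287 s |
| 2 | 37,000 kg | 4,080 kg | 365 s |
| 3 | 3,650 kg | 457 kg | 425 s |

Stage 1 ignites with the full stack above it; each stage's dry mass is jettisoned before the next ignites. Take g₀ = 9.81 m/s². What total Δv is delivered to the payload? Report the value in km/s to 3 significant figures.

Ignition mass of stage 1 = 302,000+37,400 + 37,000+4,080 + 3,650+457 + 1,600 = 386,187 kg.
Stage 1: m₀ = 386,187 kg, m_f = 386,187 − 302,000 = 84,187 kg; Δv = 287×9.81×ln(4.587) = 2815.5×1.5233 ≈ 4289 m/s.
Stage 2: m₀ = 46,787 kg, m_f = 46,787 − 37,000 = 9,787 kg; Δv = 365×9.81×ln(4.781) = 3580.7×1.5646 ≈ 5602 m/s.
Stage 3: m₀ = 5,707 kg, m_f = 5,707 − 3,650 = 2,057 kg; Δv = 425×9.81×ln(2.774) = 4169.2×1.0204 ≈ 4254 m/s.
Total Δv = 4289 + 5602 + 4254 = 14145 m/s.

Δv ≈ 14.1 km/s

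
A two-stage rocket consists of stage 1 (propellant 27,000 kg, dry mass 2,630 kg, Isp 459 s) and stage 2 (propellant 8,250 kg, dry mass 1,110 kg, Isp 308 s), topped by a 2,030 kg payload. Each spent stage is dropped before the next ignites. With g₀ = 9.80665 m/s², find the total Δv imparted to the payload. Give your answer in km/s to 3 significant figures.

Ignition mass of stage 1 = 27,000+2,630 + 8,250+1,110 + 2,030 = 41,020 kg.
Stage 1: m₀ = 41,020 kg, m_f = 41,020 − 27,000 = 14,020 kg; Δv = 459×9.80665×ln(2.926) = 4501.3×1.0736 ≈ 4832 m/s.
Stage 2: m₀ = 11,390 kg, m_f = 11,390 − 8,250 = 3,140 kg; Δv = 308×9.80665×ln(3.627) = 3020.4×1.2885 ≈ 3892 m/s.
Total Δv = 4832 + 3892 = 8724 m/s.

Δv ≈ 8.72 km/s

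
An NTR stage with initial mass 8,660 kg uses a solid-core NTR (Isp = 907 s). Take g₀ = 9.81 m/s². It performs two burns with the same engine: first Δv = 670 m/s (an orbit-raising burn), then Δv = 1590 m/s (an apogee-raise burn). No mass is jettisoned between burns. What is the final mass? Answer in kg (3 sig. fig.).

v_e = Isp · g₀ = 907 × 9.81 = 8897.7 m/s.
After the first burn: m = 8660 × exp(−670/8897.7) = 8660 × 0.92746 = 8,031.8 kg.
After the second burn: m = 8,031.8 × exp(−1590/8897.7) = 8,031.8 × 0.83636 = 6,717.48 kg.

final mass ≈ 6720 kg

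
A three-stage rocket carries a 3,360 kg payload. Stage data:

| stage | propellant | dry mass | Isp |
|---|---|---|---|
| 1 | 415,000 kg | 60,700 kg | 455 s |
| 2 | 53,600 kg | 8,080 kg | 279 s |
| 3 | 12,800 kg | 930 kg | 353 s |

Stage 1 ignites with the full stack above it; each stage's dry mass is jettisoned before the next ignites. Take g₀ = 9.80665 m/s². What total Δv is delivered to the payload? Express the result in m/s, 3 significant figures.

Ignition mass of stage 1 = 415,000+60,700 + 53,600+8,080 + 12,800+930 + 3,360 = 554,470 kg.
Stage 1: m₀ = 554,470 kg, m_f = 554,470 − 415,000 = 139,470 kg; Δv = 455×9.80665×ln(3.976) = 4462.0×1.3802 ≈ 6158 m/s.
Stage 2: m₀ = 78,770 kg, m_f = 78,770 − 53,600 = 25,170 kg; Δv = 279×9.80665×ln(3.13) = 2736.1×1.1409 ≈ 3122 m/s.
Stage 3: m₀ = 17,090 kg, m_f = 17,090 − 12,800 = 4,290 kg; Δv = 353×9.80665×ln(3.984) = 3461.7×1.3822 ≈ 4785 m/s.
Total Δv = 6158 + 3122 + 4785 = 14065 m/s.

Δv ≈ 14100 m/s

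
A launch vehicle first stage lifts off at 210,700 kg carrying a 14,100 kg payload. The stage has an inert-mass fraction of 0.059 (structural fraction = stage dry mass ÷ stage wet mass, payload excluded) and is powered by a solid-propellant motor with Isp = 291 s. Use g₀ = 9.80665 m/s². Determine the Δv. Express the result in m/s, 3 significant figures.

Stage wet mass = m₀ − payload = 210,700 − 14,100 = 196,600 kg.
Stage dry mass = ε × stage wet mass = 0.059 × 196,600 = 11,599.4 kg.
Burnout mass m_f = stage dry + payload = 11,599.4 + 14,100 = 25,699.4 kg.
v_e = Isp · g₀ = 291 × 9.80665 = 2853.7 m/s.
Δv = v_e · ln(210,700/25,699.4) = 2853.7 × ln(8.199) = 2853.7 × 2.1040 ≈ 6004 m/s.

Δv ≈ 6000 m/s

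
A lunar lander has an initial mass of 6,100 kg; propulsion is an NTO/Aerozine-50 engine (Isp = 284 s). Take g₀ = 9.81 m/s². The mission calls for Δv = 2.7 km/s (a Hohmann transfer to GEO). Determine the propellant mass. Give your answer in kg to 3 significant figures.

propellant mass ≈ 3790 kg

v_e = Isp · g₀ = 284 × 9.81 = 2786.0 m/s.
From the ideal rocket equation, m₀/m_f = exp(Δv / v_e) = exp(2700 / 2786.0) = exp(0.9691) = 2.6356.
m_f = 6,100 / 2.6356 = 2,314.46 kg, so propellant = m₀ − m_f = 6,100 − 2,314.46 = 3,785.54 kg.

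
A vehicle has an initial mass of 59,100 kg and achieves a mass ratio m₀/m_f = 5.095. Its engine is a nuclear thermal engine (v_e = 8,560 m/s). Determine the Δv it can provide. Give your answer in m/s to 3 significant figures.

Δv = v_e · ln(5.095) = 8560.0 × 1.6283 ≈ 13937.9 m/s.

Δv ≈ 13900 m/s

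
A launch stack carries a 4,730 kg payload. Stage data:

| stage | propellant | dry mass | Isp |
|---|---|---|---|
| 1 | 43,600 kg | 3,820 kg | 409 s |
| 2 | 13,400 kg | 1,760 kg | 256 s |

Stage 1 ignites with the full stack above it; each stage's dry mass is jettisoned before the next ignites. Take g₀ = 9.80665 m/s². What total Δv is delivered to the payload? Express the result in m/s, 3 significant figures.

Ignition mass of stage 1 = 43,600+3,820 + 13,400+1,760 + 4,730 = 67,310 kg.
Stage 1: m₀ = 67,310 kg, m_f = 67,310 − 43,600 = 23,710 kg; Δv = 409×9.80665×ln(2.839) = 4010.9×1.0434 ≈ 4185 m/s.
Stage 2: m₀ = 19,890 kg, m_f = 19,890 − 13,400 = 6,490 kg; Δv = 256×9.80665×ln(3.065) = 2510.5×1.1200 ≈ 2812 m/s.
Total Δv = 4185 + 2812 = 6997 m/s.

Δv ≈ 7000 m/s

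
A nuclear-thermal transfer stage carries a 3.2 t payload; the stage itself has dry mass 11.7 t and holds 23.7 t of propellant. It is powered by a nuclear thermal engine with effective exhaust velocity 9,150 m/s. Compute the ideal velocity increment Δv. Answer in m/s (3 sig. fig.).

Δv ≈ 8710 m/s

m₀ = payload + dry + propellant = 3.2 + 11.7 + 23.7 = 38.6 t.
m_f = payload + dry = 3.2 + 11.7 = 14.9 t.
By the Tsiolkovsky rocket equation, Δv = v_e · ln(m₀/m_f) = 9150.0 × ln(2.591) = 9150.0 × 0.9519 ≈ 8709.8 m/s.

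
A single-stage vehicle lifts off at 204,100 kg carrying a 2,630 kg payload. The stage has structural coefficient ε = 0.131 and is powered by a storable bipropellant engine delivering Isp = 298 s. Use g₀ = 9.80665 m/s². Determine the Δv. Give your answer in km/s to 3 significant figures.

Stage wet mass = m₀ − payload = 204,100 − 2,630 = 201,470 kg.
Stage dry mass = ε × stage wet mass = 0.131 × 201,470 = 26,392.6 kg.
Burnout mass m_f = stage dry + payload = 26,392.6 + 2,630 = 29,022.6 kg.
v_e = Isp · g₀ = 298 × 9.80665 = 2922.4 m/s.
Δv = v_e · ln(204,100/29,022.6) = 2922.4 × ln(7.032) = 2922.4 × 1.9505 ≈ 5700 m/s.

Δv ≈ 5.70 km/s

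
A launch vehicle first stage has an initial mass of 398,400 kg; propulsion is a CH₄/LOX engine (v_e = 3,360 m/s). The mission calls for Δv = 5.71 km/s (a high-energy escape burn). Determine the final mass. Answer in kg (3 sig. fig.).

m₀/m_f = exp(Δv / v_e) = exp(5710 / 3360.0) = exp(1.6994) = 5.4707.
m_f = m₀ / 5.4707 = 398,400 / 5.4707 = 72,824.3 kg.

final mass ≈ 72800 kg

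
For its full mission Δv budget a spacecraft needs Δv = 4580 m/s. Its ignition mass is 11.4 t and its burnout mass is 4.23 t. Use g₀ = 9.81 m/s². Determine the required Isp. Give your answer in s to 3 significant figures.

ln(m₀/m_f) = ln(11400/4230) = ln(2.695) = 0.9914.
v_e = Δv / ln(m₀/m_f) = 4580 / 0.9914 = 4619.7 m/s.
Isp = v_e / g₀ = 4619.7 / 9.81 = 470.9 s.

Isp ≈ 471 s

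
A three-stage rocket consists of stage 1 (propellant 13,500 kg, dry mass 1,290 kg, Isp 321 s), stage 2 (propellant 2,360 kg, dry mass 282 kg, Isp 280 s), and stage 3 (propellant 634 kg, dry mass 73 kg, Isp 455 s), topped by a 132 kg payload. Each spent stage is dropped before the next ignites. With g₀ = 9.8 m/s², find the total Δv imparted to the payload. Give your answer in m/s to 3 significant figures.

Ignition mass of stage 1 = 13,500+1,290 + 2,360+282 + 634+73 + 132 = 18,271 kg.
Stage 1: m₀ = 18,271 kg, m_f = 18,271 − 13,500 = 4,771 kg; Δv = 321×9.8×ln(3.83) = 3145.8×1.3428 ≈ 4224 m/s.
Stage 2: m₀ = 3,481 kg, m_f = 3,481 − 2,360 = 1,121 kg; Δv = 280×9.8×ln(3.105) = 2744.0×1.1331 ≈ 3109 m/s.
Stage 3: m₀ = 839 kg, m_f = 839 − 634 = 205 kg; Δv = 455×9.8×ln(4.093) = 4459.0×1.4092 ≈ 6284 m/s.
Total Δv = 4224 + 3109 + 6284 = 13617 m/s.

Δv ≈ 13600 m/s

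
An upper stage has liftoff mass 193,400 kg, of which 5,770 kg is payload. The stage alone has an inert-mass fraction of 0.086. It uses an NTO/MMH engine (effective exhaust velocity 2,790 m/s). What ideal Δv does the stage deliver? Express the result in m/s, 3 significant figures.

Stage wet mass = m₀ − payload = 193,400 − 5,770 = 187,630 kg.
Stage dry mass = ε × stage wet mass = 0.086 × 187,630 = 16,136.2 kg.
Burnout mass m_f = stage dry + payload = 16,136.2 + 5,770 = 21,906.2 kg.
Using Δv = v_e ln(m₀/m_f): Δv = v_e · ln(193,400/21,906.2) = 2790.0 × ln(8.829) = 2790.0 × 2.1780 ≈ 6077 m/s.

Δv ≈ 6080 m/s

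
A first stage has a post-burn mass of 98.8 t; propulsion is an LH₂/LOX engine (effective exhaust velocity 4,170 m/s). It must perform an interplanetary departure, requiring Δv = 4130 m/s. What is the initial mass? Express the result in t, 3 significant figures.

m₀/m_f = exp(Δv / v_e) = exp(4130 / 4170.0) = exp(0.9904) = 2.6923.
m₀ = m_f × 2.6923 = 98.8 × 2.6923 = 265.999 t.

initial mass ≈ 266 t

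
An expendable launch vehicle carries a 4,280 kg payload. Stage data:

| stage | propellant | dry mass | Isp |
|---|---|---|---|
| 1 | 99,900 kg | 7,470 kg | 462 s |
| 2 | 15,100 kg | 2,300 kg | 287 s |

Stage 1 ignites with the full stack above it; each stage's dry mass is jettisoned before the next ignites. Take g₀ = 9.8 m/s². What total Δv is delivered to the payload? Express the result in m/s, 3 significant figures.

Δv ≈ 10100 m/s

Ignition mass of stage 1 = 99,900+7,470 + 15,100+2,300 + 4,280 = 129,050 kg.
Stage 1: m₀ = 129,050 kg, m_f = 129,050 − 99,900 = 29,150 kg; Δv = 462×9.8×ln(4.427) = 4527.6×1.4877 ≈ 6736 m/s.
Stage 2: m₀ = 21,680 kg, m_f = 21,680 − 15,100 = 6,580 kg; Δv = 287×9.8×ln(3.295) = 2812.6×1.1924 ≈ 3354 m/s.
Total Δv = 6736 + 3354 = 10090 m/s.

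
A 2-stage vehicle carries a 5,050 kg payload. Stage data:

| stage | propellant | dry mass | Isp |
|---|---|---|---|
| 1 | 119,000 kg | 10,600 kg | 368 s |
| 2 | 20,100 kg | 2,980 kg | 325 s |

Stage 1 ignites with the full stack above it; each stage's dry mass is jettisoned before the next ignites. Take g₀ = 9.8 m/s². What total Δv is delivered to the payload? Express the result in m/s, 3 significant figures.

Δv ≈ 9060 m/s

Ignition mass of stage 1 = 119,000+10,600 + 20,100+2,980 + 5,050 = 157,730 kg.
Stage 1: m₀ = 157,730 kg, m_f = 157,730 − 119,000 = 38,730 kg; Δv = 368×9.8×ln(4.073) = 3606.4×1.4043 ≈ 5064 m/s.
Stage 2: m₀ = 28,130 kg, m_f = 28,130 − 20,100 = 8,030 kg; Δv = 325×9.8×ln(3.503) = 3185.0×1.2537 ≈ 3993 m/s.
Total Δv = 5064 + 3993 = 9057 m/s.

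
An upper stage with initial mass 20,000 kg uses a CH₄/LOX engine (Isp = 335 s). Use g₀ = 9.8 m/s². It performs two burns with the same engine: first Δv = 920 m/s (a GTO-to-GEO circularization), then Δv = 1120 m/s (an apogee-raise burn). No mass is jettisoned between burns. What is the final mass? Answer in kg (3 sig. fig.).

final mass ≈ 10700 kg

v_e = Isp · g₀ = 335 × 9.8 = 3283.0 m/s.
After the first burn: m = 20000 × exp(−920/3283.0) = 20000 × 0.75561 = 15,112.2 kg.
After the second burn: m = 15,112.2 × exp(−1120/3283.0) = 15,112.2 × 0.71095 = 10,744 kg.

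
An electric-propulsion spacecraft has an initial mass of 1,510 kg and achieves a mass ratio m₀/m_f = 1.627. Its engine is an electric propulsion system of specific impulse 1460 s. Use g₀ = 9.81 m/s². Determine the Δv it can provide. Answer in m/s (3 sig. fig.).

Δv ≈ 6970 m/s

v_e = Isp · g₀ = 1460 × 9.81 = 14322.6 m/s.
Δv = v_e · ln(1.627) = 14322.6 × 0.4867 ≈ 6971.4 m/s.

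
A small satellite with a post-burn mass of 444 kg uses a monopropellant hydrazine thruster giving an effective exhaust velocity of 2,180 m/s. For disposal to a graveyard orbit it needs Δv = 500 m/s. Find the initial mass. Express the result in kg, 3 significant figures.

initial mass ≈ 558 kg

By the Tsiolkovsky rocket equation, m₀/m_f = exp(Δv / v_e) = exp(500 / 2180.0) = exp(0.2294) = 1.2578.
m₀ = m_f × 1.2578 = 444 × 1.2578 = 558.463 kg.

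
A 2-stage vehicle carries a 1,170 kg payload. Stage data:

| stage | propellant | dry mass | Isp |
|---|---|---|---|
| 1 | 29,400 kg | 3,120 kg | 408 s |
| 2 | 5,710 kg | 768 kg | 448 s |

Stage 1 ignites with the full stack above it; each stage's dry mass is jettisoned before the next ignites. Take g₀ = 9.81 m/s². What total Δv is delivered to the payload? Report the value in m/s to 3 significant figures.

Ignition mass of stage 1 = 29,400+3,120 + 5,710+768 + 1,170 = 40,168 kg.
Stage 1: m₀ = 40,168 kg, m_f = 40,168 − 29,400 = 10,768 kg; Δv = 408×9.81×ln(3.73) = 4002.5×1.3165 ≈ 5269 m/s.
Stage 2: m₀ = 7,648 kg, m_f = 7,648 − 5,710 = 1,938 kg; Δv = 448×9.81×ln(3.946) = 4394.9×1.3728 ≈ 6033 m/s.
Total Δv = 5269 + 6033 = 11302 m/s.

Δv ≈ 11300 m/s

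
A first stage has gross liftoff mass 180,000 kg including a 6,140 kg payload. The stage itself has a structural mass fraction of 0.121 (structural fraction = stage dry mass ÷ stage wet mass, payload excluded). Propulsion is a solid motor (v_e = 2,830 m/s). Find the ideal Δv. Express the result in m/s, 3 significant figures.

Δv ≈ 5350 m/s

Stage wet mass = m₀ − payload = 180,000 − 6,140 = 173,860 kg.
Stage dry mass = ε × stage wet mass = 0.121 × 173,860 = 21,037.1 kg.
Burnout mass m_f = stage dry + payload = 21,037.1 + 6,140 = 27,177.1 kg.
By the Tsiolkovsky rocket equation, Δv = v_e · ln(180,000/27,177.1) = 2830.0 × ln(6.623) = 2830.0 × 1.8906 ≈ 5350 m/s.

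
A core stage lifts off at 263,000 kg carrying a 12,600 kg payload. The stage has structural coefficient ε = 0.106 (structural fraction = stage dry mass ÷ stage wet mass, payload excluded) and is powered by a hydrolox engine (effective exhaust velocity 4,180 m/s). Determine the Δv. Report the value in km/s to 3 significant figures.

Δv ≈ 7.96 km/s

Stage wet mass = m₀ − payload = 263,000 − 12,600 = 250,400 kg.
Stage dry mass = ε × stage wet mass = 0.106 × 250,400 = 26,542.4 kg.
Burnout mass m_f = stage dry + payload = 26,542.4 + 12,600 = 39,142.4 kg.
From the ideal rocket equation, Δv = v_e · ln(263,000/39,142.4) = 4180.0 × ln(6.719) = 4180.0 × 1.9049 ≈ 7963 m/s.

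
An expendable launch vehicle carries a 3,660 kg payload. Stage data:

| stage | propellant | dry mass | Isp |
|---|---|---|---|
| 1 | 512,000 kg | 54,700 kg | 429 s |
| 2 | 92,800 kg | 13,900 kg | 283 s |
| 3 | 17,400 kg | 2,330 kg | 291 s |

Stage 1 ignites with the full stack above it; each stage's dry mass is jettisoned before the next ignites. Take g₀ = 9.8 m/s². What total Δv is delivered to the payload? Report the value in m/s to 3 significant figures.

Ignition mass of stage 1 = 512,000+54,700 + 92,800+13,900 + 17,400+2,330 + 3,660 = 696,790 kg.
Stage 1: m₀ = 696,790 kg, m_f = 696,790 − 512,000 = 184,790 kg; Δv = 429×9.8×ln(3.771) = 4204.2×1.3273 ≈ 5580 m/s.
Stage 2: m₀ = 130,090 kg, m_f = 130,090 − 92,800 = 37,290 kg; Δv = 283×9.8×ln(3.489) = 2773.4×1.2495 ≈ 3465 m/s.
Stage 3: m₀ = 23,390 kg, m_f = 23,390 − 17,400 = 5,990 kg; Δv = 291×9.8×ln(3.905) = 2851.8×1.3622 ≈ 3885 m/s.
Total Δv = 5580 + 3465 + 3885 = 12930 m/s.

Δv ≈ 12900 m/s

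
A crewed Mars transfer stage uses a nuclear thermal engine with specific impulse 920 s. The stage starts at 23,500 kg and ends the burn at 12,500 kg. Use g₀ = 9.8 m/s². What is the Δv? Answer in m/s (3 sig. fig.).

Δv ≈ 5690 m/s

v_e = Isp · g₀ = 920 × 9.8 = 9016.0 m/s.
Δv = v_e · ln(m₀/m_f) = 9016.0 × ln(1.88) = 9016.0 × 0.6313 ≈ 5691.5 m/s.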